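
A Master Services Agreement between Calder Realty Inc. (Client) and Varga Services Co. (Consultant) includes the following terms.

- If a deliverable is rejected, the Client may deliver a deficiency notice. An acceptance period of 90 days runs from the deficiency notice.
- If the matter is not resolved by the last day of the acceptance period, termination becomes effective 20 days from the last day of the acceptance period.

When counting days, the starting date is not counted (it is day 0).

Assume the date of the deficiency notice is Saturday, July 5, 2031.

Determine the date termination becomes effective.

October 23, 2031

The last day of the acceptance period: July 5, 2031 + 90 days = October 3, 2031.
The date termination becomes effective: 20 calendar days after October 3, 2031 is October 23, 2031.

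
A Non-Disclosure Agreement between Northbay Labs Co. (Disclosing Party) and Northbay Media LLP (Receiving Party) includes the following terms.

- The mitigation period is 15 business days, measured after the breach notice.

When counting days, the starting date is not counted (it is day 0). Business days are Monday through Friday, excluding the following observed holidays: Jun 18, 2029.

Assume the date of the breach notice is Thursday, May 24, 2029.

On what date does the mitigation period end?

The last day of the mitigation period: 15 business days after Thursday, May 24, 2029, skipping weekends — May 25, May 28, May 29, May 30, …, Jun 12, Jun 13, Jun 14 — lands on Thursday, Jun 14, 2029.

Jun 14, 2029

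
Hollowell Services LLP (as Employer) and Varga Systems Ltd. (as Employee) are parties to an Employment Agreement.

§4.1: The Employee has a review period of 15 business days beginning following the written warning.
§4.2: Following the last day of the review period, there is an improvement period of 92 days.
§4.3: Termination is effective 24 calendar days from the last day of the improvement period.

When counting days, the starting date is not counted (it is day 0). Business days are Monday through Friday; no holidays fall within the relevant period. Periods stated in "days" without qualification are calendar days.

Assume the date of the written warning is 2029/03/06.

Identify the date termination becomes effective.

2029/07/21

The last day of the review period: 15 business days after Tuesday, 2029/03/06, skipping weekends — Mar 7, Mar 8, Mar 9, Mar 12, …, Mar 23, Mar 26, Mar 27 — lands on Tuesday, 2029/03/27.
The last day of the improvement period: 92 calendar days after 2029/03/27 is 2029/06/27.
Adding 24 calendar days to 2029/06/27 gives 2029/07/21, which is the date termination becomes effective.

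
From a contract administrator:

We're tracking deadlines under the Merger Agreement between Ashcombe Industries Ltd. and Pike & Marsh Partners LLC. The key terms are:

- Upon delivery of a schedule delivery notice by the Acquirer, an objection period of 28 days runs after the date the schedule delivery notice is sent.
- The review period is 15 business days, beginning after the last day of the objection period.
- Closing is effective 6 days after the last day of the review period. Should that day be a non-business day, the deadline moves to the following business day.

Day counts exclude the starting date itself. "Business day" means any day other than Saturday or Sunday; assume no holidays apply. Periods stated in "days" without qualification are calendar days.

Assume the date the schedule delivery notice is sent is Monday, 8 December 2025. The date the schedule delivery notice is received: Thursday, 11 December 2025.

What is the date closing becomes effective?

The last day of the objection period: 8 December 2025 + 28 days = 5 January 2026.
From Monday, 5 January 2026, 15 business days (Jan 6, Jan 7, Jan 8, Jan 9, …, Jan 22, Jan 23, Jan 26, skipping weekends) brings us to Monday, 26 January 2026, which is the last day of the review period.
The date closing becomes effective: 6 calendar days after 26 January 2026 is 1 February 2026. That falls on a Sunday, so it rolls to the next business day, Monday, 2 February 2026.

2 February 2026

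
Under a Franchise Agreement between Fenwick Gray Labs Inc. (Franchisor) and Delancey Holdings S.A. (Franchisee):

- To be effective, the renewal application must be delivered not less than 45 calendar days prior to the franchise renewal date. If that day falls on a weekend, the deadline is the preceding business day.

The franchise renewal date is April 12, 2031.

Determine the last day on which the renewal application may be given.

February 26, 2031

Counting back 45 calendar days from April 12, 2031 gives February 26, 2031. That is a Wednesday, so no adjustment is needed.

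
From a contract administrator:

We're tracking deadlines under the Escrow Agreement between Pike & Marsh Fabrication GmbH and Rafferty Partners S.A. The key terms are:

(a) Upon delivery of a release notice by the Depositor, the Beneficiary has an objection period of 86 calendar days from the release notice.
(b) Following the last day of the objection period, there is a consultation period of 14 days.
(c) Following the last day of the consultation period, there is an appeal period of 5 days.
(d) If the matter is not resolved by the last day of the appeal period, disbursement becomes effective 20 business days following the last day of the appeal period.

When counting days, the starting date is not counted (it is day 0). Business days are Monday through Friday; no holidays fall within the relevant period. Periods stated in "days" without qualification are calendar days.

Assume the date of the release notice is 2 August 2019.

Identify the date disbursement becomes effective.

Adding 86 calendar days to 2 August 2019 gives 27 October 2019, which is the last day of the objection period.
Adding 14 calendar days to 27 October 2019 gives 10 November 2019, which is the last day of the consultation period.
The last day of the appeal period: 10 November 2019 + 5 days = 15 November 2019.
The date disbursement becomes effective: 20 business days after Friday, 15 November 2019, skipping weekends — Nov 18, Nov 19, Nov 20, Nov 21, …, Dec 11, Dec 12, Dec 13 — lands on Friday, 13 December 2019.

13 December 2019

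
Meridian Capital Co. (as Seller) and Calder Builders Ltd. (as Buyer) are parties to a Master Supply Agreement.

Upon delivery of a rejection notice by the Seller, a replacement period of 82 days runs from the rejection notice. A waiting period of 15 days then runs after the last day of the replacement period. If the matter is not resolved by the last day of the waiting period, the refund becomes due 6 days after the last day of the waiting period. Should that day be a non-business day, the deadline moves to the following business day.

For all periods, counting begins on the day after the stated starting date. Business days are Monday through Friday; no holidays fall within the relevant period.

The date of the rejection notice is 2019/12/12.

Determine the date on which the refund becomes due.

The last day of the replacement period: 82 calendar days after 2019/12/12 is 2020/03/03.
The last day of the waiting period: 15 calendar days after 2020/03/03 is 2020/03/18.
Adding 6 calendar days to 2020/03/18 gives 2020/03/24, which is the date on which the refund becomes due. 2020/03/24 is a Tuesday, so no roll-forward applies.

2020/03/24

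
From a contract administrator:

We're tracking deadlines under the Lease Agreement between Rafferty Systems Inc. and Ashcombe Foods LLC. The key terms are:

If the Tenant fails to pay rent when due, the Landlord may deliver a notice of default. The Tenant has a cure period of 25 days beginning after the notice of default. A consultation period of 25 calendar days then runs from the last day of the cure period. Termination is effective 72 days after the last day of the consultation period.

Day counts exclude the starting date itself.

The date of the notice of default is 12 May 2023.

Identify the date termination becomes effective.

The last day of the cure period: 25 calendar days after 12 May 2023 is 6 June 2023.
Adding 25 calendar days to 6 June 2023 gives 1 July 2023, which is the last day of the consultation period.
The date termination becomes effective: 72 calendar days after 1 July 2023 is 11 September 2023.

11 September 2023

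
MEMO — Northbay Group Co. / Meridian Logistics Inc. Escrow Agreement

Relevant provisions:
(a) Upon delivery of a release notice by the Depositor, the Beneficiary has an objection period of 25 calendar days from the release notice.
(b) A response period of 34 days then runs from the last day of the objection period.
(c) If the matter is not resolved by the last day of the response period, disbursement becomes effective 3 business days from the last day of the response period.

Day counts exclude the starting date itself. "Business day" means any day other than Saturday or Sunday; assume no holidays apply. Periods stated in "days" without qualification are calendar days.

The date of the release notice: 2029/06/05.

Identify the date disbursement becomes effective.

The last day of the objection period: 2029/06/05 + 25 days = 2029/06/30.
The last day of the response period: 2029/06/30 + 34 days = 2029/08/03.
The date disbursement becomes effective: counting 3 business days from Friday, 2029/08/03 (Aug 6, Aug 7, Aug 8, skipping weekends) reaches Wednesday, 2029/08/08.

2029/08/08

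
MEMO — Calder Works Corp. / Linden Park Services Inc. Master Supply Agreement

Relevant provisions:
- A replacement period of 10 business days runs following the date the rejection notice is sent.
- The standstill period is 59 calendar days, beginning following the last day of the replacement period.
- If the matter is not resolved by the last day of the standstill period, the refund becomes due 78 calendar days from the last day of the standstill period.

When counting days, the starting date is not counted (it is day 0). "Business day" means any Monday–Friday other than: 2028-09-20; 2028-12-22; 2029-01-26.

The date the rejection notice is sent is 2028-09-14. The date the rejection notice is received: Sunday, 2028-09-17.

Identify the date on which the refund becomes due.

2029-02-13

The last day of the replacement period: counting 10 business days from Thursday, 2028-09-14 (Sep 15, Sep 18, Sep 19, Sep 21, Sep 22, Sep 25, Sep 26, Sep 27, Sep 28, Sep 29, skipping weekends and the listed holiday on Sep 20) reaches Friday, 2028-09-29.
Adding 59 calendar days to 2028-09-29 gives 2028-11-27, which is the last day of the standstill period.
The date on which the refund becomes due: 78 calendar days after 2028-11-27 is 2029-02-13.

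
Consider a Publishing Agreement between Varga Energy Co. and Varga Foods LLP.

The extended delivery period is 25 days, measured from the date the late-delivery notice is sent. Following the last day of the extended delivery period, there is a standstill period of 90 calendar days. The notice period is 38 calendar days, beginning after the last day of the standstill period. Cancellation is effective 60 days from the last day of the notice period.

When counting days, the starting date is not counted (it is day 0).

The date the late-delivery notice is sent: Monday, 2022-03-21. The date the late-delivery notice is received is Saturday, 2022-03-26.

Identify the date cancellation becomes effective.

2022-10-20

The last day of the extended delivery period: 2022-03-21 + 25 days = 2022-04-15.
The last day of the standstill period: 90 calendar days after 2022-04-15 is 2022-07-14.
The last day of the notice period: 2022-07-14 + 38 days = 2022-08-21.
The date cancellation becomes effective: 60 calendar days after 2022-08-21 is 2022-10-20.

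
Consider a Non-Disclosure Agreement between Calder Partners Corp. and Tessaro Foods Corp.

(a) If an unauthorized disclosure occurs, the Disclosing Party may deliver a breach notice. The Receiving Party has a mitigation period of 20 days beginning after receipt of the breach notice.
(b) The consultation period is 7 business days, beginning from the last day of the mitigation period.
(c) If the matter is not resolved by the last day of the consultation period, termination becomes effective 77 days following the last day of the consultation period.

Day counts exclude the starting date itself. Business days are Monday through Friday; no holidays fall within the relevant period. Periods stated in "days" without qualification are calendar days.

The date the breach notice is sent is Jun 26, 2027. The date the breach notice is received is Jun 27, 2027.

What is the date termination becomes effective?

The last day of the mitigation period: 20 calendar days after Jun 27, 2027 is Jul 17, 2027.
The last day of the consultation period: 7 business days after Saturday, Jul 17, 2027, skipping weekends — Jul 19, Jul 20, Jul 21, Jul 22, Jul 23, Jul 26, Jul 27 — lands on Tuesday, Jul 27, 2027.
The date termination becomes effective: Jul 27, 2027 + 77 days = Oct 12, 2027.

Oct 12, 2027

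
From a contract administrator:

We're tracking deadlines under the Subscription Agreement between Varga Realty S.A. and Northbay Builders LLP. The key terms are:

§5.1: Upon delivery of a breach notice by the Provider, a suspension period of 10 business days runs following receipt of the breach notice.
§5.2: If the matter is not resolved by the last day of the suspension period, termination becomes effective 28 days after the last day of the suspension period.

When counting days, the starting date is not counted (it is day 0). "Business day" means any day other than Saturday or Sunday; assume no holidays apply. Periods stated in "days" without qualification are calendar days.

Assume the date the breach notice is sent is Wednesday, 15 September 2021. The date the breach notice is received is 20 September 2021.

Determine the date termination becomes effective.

1 November 2021

The last day of the suspension period: counting 10 business days from Monday, 20 September 2021 (Sep 21, Sep 22, Sep 23, Sep 24, Sep 27, Sep 28, Sep 29, Sep 30, Oct 1, Oct 4, skipping weekends) reaches Monday, 4 October 2021.
The date termination becomes effective: 28 calendar days after 4 October 2021 is 1 November 2021.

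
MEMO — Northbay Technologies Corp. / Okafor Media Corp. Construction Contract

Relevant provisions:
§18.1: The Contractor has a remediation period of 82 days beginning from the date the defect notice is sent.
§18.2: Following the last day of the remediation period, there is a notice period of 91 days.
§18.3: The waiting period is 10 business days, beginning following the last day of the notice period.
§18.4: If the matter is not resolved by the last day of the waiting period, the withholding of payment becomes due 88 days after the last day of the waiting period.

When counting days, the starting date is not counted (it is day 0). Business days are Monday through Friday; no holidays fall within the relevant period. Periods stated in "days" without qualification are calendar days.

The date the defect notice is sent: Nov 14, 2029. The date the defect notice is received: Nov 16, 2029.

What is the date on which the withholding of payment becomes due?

Aug 16, 2030

The last day of the remediation period: Nov 14, 2029 + 82 days = Feb 4, 2030.
The last day of the notice period: 91 calendar days after Feb 4, 2030 is May 6, 2030.
From Monday, May 6, 2030, 10 business days (May 7, May 8, May 9, May 10, May 13, May 14, May 15, May 16, May 17, May 20, skipping weekends) brings us to Monday, May 20, 2030, which is the last day of the waiting period.
The date on which the withholding of payment becomes due: 88 calendar days after May 20, 2030 is Aug 16, 2030.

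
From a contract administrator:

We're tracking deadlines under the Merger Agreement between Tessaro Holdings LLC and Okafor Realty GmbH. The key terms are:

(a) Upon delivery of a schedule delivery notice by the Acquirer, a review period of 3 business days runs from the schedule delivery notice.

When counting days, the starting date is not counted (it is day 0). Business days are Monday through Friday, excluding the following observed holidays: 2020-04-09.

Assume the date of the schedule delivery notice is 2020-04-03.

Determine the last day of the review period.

The last day of the review period: counting 3 business days from Friday, 2020-04-03 (Apr 6, Apr 7, Apr 8, skipping weekends) reaches Wednesday, 2020-04-08.

2020-04-08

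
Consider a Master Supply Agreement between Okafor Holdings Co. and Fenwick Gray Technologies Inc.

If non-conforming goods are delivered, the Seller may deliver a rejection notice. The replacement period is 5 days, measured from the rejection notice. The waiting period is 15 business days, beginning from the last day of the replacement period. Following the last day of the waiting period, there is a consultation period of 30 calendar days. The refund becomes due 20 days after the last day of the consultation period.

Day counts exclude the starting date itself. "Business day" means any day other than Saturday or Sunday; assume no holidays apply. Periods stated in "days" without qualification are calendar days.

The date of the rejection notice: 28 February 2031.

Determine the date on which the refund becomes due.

Adding 5 calendar days to 28 February 2031 gives 5 March 2031, which is the last day of the replacement period.
The last day of the waiting period: counting 15 business days from Wednesday, 5 March 2031 (Mar 6, Mar 7, Mar 10, Mar 11, …, Mar 24, Mar 25, Mar 26, skipping weekends) reaches Wednesday, 26 March 2031.
The last day of the consultation period: 30 calendar days after 26 March 2031 is 25 April 2031.
The date on which the refund becomes due: 25 April 2031 + 20 days = 15 May 2031.

15 May 2031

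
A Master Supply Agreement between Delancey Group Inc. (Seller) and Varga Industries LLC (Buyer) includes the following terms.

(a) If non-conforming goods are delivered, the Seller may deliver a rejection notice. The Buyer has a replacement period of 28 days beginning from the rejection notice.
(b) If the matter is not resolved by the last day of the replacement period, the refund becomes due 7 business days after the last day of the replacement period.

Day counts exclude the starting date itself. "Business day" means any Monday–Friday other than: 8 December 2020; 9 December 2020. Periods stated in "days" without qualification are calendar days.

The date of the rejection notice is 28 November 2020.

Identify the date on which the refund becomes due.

The last day of the replacement period: 28 calendar days after 28 November 2020 is 26 December 2020.
The date on which the refund becomes due: counting 7 business days from Saturday, 26 December 2020 (Dec 28, Dec 29, Dec 30, Dec 31, Jan 1, Jan 4, Jan 5, skipping weekends) reaches Tuesday, 5 January 2021.

5 January 2021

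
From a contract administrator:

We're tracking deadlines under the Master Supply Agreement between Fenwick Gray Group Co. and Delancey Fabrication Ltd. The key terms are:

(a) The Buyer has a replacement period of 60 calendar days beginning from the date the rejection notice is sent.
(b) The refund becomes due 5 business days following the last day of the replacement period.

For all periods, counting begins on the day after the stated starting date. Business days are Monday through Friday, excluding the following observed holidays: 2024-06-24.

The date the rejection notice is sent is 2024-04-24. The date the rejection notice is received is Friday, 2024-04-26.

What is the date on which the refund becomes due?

The last day of the replacement period: 2024-04-24 + 60 days = 2024-06-23.
The date on which the refund becomes due: 5 business days after Sunday, 2024-06-23, skipping weekends and the listed holiday on Jun 24 — Jun 25, Jun 26, Jun 27, Jun 28, Jul 1 — lands on Monday, 2024-07-01.

2024-07-01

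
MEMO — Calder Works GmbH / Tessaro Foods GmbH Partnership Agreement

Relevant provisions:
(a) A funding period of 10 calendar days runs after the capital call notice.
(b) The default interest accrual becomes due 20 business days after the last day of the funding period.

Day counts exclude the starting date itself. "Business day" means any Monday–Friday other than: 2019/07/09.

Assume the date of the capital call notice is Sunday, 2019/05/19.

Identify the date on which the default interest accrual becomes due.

2019/06/26

Adding 10 calendar days to 2019/05/19 gives 2019/05/29, which is the last day of the funding period.
From Wednesday, 2019/05/29, 20 business days (May 30, May 31, Jun 3, Jun 4, …, Jun 24, Jun 25, Jun 26, skipping weekends) brings us to Wednesday, 2019/06/26, which is the date on which the default interest accrual becomes due.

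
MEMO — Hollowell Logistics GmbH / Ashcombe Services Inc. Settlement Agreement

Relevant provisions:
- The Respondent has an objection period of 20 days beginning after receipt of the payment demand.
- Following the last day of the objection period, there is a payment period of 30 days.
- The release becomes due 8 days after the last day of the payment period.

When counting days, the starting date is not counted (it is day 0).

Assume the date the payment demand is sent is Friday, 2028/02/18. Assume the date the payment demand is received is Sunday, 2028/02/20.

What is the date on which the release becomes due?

2028/04/18

Adding 20 calendar days to 2028/02/20 gives 2028/03/11, which is the last day of the objection period.
The last day of the payment period: 2028/03/11 + 30 days = 2028/04/10.
The date on which the release becomes due: 2028/04/10 + 8 days = 2028/04/18.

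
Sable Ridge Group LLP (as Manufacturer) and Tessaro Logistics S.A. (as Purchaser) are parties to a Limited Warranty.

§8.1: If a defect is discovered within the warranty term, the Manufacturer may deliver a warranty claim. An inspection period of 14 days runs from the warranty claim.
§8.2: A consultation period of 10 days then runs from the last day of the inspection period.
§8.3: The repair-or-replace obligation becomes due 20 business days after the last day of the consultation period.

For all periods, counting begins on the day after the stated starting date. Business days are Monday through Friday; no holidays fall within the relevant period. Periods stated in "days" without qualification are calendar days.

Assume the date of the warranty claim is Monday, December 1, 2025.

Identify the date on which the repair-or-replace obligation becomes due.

January 22, 2026

Adding 14 calendar days to December 1, 2025 gives December 15, 2025, which is the last day of the inspection period.
The last day of the consultation period: December 15, 2025 + 10 days = December 25, 2025.
The date on which the repair-or-replace obligation becomes due: counting 20 business days from Thursday, December 25, 2025 (Dec 26, Dec 29, Dec 30, Dec 31, …, Jan 20, Jan 21, Jan 22, skipping weekends) reaches Thursday, January 22, 2026.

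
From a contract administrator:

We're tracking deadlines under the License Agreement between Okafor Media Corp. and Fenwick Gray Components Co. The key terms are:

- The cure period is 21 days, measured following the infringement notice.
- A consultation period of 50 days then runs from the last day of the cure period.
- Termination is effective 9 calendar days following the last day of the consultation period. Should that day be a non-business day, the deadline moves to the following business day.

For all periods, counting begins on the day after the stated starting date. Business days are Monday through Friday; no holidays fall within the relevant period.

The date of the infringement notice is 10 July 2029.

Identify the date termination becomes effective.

The last day of the cure period: 10 July 2029 + 21 days = 31 July 2029.
Adding 50 calendar days to 31 July 2029 gives 19 September 2029, which is the last day of the consultation period.
The date termination becomes effective: 19 September 2029 + 9 days = 28 September 2029. 28 September 2029 is a Friday, so no roll-forward applies.

28 September 2029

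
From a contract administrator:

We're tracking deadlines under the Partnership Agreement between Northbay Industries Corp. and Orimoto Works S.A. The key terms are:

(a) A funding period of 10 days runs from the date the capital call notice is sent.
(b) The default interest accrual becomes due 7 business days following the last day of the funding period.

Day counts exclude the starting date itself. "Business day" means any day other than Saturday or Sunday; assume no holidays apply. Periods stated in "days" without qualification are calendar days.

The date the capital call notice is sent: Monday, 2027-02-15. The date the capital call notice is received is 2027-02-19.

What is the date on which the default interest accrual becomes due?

2027-03-08

Adding 10 calendar days to 2027-02-15 gives 2027-02-25, which is the last day of the funding period.
The date on which the default interest accrual becomes due: 7 business days after Thursday, 2027-02-25, skipping weekends — Feb 26, Mar 1, Mar 2, Mar 3, Mar 4, Mar 5, Mar 8 — lands on Monday, 2027-03-08.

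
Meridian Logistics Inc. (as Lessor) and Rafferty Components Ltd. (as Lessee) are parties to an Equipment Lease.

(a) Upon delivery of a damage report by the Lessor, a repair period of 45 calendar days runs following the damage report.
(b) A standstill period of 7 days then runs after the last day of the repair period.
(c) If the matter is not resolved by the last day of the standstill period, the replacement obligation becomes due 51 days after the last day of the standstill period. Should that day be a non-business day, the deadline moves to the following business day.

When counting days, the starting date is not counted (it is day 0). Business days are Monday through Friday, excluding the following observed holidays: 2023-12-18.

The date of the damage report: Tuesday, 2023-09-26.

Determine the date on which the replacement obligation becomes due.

The last day of the repair period: 2023-09-26 + 45 days = 2023-11-10.
The last day of the standstill period: 2023-11-10 + 7 days = 2023-11-17.
Adding 51 calendar days to 2023-11-17 gives 2024-01-07, which is the date on which the replacement obligation becomes due. That falls on a Sunday, so it rolls to the next business day, Monday, 2024-01-08.

2024-01-08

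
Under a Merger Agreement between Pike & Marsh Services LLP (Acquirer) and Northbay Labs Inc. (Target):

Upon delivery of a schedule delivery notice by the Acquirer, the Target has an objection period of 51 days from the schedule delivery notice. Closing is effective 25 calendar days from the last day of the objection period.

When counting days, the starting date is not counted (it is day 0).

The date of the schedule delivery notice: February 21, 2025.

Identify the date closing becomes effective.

May 8, 2025

The last day of the objection period: February 21, 2025 + 51 days = April 13, 2025.
Adding 25 calendar days to April 13, 2025 gives May 8, 2025, which is the date closing becomes effective.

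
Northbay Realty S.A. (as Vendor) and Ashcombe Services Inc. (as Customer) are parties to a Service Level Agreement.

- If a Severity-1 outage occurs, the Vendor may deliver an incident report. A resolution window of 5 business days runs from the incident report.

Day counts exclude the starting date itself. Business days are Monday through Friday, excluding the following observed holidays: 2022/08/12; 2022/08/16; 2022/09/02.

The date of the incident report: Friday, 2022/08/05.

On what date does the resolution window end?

The last day of the resolution window: 5 business days after Friday, 2022/08/05, skipping weekends and the listed holiday on Aug 12 — Aug 8, Aug 9, Aug 10, Aug 11, Aug 15 — lands on Monday, 2022/08/15.

2022/08/15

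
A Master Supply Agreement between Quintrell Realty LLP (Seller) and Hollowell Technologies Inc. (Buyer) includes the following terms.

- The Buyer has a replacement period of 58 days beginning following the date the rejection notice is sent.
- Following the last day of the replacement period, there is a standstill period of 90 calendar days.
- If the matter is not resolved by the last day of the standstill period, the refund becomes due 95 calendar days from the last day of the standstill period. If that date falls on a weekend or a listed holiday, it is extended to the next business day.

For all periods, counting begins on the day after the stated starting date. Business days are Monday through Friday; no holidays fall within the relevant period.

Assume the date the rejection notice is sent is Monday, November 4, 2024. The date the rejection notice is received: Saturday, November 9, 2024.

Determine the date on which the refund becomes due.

The last day of the replacement period: 58 calendar days after November 4, 2024 is January 1, 2025.
The last day of the standstill period: 90 calendar days after January 1, 2025 is April 1, 2025.
The date on which the refund becomes due: 95 calendar days after April 1, 2025 is July 5, 2025. That falls on a Saturday, so it rolls to the next business day, Monday, July 7, 2025.

July 7, 2025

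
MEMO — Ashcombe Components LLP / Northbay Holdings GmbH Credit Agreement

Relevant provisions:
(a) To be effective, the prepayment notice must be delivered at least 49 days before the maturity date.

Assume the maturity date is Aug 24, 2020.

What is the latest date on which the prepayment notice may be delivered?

Jul 6, 2020

Aug 24, 2020 minus 49 days is Jul 6, 2020.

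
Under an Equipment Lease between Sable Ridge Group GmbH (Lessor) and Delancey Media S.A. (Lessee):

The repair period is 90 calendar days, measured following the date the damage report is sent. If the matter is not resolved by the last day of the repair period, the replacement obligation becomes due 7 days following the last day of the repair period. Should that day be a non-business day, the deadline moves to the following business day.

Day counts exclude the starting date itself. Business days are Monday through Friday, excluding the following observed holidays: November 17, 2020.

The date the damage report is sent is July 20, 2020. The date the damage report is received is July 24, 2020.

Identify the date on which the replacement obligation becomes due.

Adding 90 calendar days to July 20, 2020 gives October 18, 2020, which is the last day of the repair period.
The date on which the replacement obligation becomes due: October 18, 2020 + 7 days = October 25, 2020. That falls on a Sunday, so it rolls to the next business day, Monday, October 26, 2020.

October 26, 2020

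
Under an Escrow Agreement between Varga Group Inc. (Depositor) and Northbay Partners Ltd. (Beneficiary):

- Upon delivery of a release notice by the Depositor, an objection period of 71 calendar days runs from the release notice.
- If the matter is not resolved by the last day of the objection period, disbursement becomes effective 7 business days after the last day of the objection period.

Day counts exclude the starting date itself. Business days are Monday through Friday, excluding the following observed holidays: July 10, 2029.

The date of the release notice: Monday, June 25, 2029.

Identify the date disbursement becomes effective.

September 13, 2029

The last day of the objection period: 71 calendar days after June 25, 2029 is September 4, 2029.
The date disbursement becomes effective: counting 7 business days from Tuesday, September 4, 2029 (Sep 5, Sep 6, Sep 7, Sep 10, Sep 11, Sep 12, Sep 13, skipping weekends) reaches Thursday, September 13, 2029.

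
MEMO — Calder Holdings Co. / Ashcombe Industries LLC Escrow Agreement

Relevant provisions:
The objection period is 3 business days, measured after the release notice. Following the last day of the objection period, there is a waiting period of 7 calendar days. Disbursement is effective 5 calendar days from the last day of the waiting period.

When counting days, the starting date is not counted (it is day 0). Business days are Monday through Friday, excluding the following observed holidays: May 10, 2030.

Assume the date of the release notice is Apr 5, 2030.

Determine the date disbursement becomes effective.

Apr 22, 2030

From Friday, Apr 5, 2030, 3 business days (Apr 8, Apr 9, Apr 10, skipping weekends) brings us to Wednesday, Apr 10, 2030, which is the last day of the objection period.
The last day of the waiting period: Apr 10, 2030 + 7 days = Apr 17, 2030.
The date disbursement becomes effective: 5 calendar days after Apr 17, 2030 is Apr 22, 2030.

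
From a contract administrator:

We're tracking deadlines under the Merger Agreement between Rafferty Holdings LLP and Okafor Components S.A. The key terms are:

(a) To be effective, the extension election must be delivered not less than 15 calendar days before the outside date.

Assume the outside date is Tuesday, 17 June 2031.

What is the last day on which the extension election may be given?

Counting back 15 calendar days from 17 June 2031 gives 2 June 2031.

2 June 2031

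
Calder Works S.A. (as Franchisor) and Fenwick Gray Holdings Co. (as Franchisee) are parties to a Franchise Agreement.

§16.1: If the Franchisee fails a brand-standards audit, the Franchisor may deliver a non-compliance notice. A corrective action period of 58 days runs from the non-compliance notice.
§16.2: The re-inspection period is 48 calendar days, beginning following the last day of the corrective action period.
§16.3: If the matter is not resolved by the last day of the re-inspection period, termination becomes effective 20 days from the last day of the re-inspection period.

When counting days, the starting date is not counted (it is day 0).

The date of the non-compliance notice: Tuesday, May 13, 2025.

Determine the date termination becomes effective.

Sep 16, 2025

The last day of the corrective action period: 58 calendar days after May 13, 2025 is Jul 10, 2025.
The last day of the re-inspection period: Jul 10, 2025 + 48 days = Aug 27, 2025.
The date termination becomes effective: Aug 27, 2025 + 20 days = Sep 16, 2025.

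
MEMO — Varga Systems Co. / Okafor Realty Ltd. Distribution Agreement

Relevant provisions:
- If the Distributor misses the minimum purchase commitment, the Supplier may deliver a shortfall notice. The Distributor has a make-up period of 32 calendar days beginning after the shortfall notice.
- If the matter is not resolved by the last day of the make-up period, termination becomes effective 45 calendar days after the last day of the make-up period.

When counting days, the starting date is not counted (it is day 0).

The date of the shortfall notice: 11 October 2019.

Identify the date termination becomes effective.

The last day of the make-up period: 32 calendar days after 11 October 2019 is 12 November 2019.
The date termination becomes effective: 12 November 2019 + 45 days = 27 December 2019.

27 December 2019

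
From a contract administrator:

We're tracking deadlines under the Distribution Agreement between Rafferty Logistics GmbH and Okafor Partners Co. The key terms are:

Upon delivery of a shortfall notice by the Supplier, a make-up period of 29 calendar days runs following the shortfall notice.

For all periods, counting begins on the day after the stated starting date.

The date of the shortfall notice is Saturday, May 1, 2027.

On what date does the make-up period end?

Adding 29 calendar days to May 1, 2027 gives May 30, 2027, which is the last day of the make-up period.

May 30, 2027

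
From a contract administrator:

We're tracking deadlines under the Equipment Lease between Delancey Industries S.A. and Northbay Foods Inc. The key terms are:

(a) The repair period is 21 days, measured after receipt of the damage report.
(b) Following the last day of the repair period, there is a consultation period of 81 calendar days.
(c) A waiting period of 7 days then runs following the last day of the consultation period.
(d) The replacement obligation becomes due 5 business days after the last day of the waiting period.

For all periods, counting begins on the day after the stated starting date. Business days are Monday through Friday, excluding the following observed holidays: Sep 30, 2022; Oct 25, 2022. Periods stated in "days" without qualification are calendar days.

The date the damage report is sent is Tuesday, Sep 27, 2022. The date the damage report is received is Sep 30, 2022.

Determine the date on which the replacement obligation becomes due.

Jan 24, 2023

The last day of the repair period: 21 calendar days after Sep 30, 2022 is Oct 21, 2022.
The last day of the consultation period: 81 calendar days after Oct 21, 2022 is Jan 10, 2023.
Adding 7 calendar days to Jan 10, 2023 gives Jan 17, 2023, which is the last day of the waiting period.
The date on which the replacement obligation becomes due: counting 5 business days from Tuesday, Jan 17, 2023 (Jan 18, Jan 19, Jan 20, Jan 23, Jan 24, skipping weekends) reaches Tuesday, Jan 24, 2023.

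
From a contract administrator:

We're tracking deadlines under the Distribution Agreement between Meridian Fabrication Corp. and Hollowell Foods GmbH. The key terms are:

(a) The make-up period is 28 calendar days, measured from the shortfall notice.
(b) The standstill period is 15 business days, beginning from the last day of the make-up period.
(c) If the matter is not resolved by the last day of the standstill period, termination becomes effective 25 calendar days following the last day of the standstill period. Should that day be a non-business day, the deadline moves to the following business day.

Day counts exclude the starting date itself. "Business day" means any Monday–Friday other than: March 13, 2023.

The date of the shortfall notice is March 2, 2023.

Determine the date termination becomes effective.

May 15, 2023

Adding 28 calendar days to March 2, 2023 gives March 30, 2023, which is the last day of the make-up period.
From Thursday, March 30, 2023, 15 business days (Mar 31, Apr 3, Apr 4, Apr 5, …, Apr 18, Apr 19, Apr 20, skipping weekends) brings us to Thursday, April 20, 2023, which is the last day of the standstill period.
The date termination becomes effective: 25 calendar days after April 20, 2023 is May 15, 2023. May 15, 2023 is a Monday and is not a listed holiday, so no roll-forward applies.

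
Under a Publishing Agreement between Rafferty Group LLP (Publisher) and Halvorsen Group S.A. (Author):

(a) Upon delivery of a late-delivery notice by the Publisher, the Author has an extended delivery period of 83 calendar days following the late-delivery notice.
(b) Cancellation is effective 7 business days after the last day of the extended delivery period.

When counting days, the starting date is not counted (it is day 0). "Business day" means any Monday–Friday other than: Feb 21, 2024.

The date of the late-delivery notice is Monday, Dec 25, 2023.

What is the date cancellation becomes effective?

The last day of the extended delivery period: 83 calendar days after Dec 25, 2023 is Mar 17, 2024.
From Sunday, Mar 17, 2024, 7 business days (Mar 18, Mar 19, Mar 20, Mar 21, Mar 22, Mar 25, Mar 26, skipping weekends) brings us to Tuesday, Mar 26, 2024, which is the date cancellation becomes effective.

Mar 26, 2024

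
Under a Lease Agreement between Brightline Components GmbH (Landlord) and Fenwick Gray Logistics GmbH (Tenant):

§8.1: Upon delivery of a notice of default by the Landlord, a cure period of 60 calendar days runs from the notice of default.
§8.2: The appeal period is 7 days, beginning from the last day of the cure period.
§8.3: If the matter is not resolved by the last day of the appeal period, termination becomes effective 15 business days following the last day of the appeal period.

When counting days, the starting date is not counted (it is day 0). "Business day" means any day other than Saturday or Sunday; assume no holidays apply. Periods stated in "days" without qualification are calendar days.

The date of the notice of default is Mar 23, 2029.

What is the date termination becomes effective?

Jun 19, 2029

Adding 60 calendar days to Mar 23, 2029 gives May 22, 2029, which is the last day of the cure period.
The last day of the appeal period: 7 calendar days after May 22, 2029 is May 29, 2029.
The date termination becomes effective: counting 15 business days from Tuesday, May 29, 2029 (May 30, May 31, Jun 1, Jun 4, …, Jun 15, Jun 18, Jun 19, skipping weekends) reaches Tuesday, Jun 19, 2029.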